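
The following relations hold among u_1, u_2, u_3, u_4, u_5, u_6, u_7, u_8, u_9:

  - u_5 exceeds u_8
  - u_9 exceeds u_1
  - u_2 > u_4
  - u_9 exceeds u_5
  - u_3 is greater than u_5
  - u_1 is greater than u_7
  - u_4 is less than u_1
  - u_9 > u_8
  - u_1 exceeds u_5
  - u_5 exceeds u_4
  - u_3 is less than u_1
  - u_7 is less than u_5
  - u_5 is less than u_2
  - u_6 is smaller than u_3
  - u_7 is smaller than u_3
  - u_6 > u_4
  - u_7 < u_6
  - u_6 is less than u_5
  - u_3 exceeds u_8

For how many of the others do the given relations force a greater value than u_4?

6

Directly above u_4: u_6, u_5, u_1, u_2.
One step further: u_3, u_9 (6 so far).
Nothing else is reachable above u_4; 6 in all.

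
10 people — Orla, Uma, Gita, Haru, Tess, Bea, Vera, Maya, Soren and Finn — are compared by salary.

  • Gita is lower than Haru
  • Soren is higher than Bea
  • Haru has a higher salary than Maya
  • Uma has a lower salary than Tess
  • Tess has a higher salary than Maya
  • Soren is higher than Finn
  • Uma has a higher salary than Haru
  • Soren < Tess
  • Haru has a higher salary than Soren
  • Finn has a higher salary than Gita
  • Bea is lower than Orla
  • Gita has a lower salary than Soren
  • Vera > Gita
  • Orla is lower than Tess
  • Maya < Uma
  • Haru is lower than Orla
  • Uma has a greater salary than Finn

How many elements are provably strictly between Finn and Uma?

2

Chaining upward from Finn reaches: Soren, Haru, Orla, Tess.
Chaining downward from Uma reaches: Maya, Bea, Gita, Soren, Haru.
Strictly between Finn and Uma are those in both lists: Soren, Haru — 2 elements.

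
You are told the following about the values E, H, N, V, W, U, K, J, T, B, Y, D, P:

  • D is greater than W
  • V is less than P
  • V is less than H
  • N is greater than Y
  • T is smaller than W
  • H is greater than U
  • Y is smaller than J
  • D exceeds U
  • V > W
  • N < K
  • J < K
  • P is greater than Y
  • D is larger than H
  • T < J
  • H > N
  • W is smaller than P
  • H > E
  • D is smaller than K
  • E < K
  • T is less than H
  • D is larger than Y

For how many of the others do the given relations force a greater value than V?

Directly above V: H, P.
One step further: D (3 so far).
One step further: K (4 so far).
No other element is forced above V by the given relations, so the count is 4.

4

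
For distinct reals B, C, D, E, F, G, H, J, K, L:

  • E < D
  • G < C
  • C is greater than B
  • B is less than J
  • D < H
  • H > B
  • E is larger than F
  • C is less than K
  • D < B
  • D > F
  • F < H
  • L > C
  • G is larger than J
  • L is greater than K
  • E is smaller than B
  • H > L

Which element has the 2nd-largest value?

Chaining the given pairs: F < E < D < B < J < G < C < K < L < H.
The 2nd largest is L.

L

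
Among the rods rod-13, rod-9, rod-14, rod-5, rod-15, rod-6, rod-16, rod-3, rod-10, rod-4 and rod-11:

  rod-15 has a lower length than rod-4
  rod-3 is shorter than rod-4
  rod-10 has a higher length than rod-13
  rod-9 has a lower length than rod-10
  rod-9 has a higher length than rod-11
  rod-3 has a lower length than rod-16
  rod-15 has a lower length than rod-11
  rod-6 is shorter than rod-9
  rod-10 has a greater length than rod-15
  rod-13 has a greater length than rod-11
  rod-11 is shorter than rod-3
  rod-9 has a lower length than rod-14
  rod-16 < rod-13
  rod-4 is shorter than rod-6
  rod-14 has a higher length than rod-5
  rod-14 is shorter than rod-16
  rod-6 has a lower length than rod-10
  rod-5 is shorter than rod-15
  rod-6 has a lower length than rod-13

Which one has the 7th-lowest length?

rod-9

The consecutive relations fix a unique order: rod-5 < rod-15 < rod-11 < rod-3 < rod-4 < rod-6 < rod-9 < rod-14 < rod-16 < rod-13 < rod-10.
The 7th smallest is rod-9.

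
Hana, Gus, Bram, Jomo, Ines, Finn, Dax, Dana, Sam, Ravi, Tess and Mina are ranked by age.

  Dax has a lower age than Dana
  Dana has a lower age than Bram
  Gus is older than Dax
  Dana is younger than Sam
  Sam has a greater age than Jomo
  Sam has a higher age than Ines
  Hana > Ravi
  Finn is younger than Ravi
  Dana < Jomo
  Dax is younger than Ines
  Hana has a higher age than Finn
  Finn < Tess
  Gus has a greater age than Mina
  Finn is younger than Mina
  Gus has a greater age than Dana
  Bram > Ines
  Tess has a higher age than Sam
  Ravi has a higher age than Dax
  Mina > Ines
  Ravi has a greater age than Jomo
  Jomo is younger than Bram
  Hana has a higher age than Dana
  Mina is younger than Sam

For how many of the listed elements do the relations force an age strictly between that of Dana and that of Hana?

Chaining upward from Dana reaches: Jomo, Ravi, Sam, Gus, Bram, Tess.
Chaining downward from Hana reaches: Dax, Jomo, Finn, Ravi.
Strictly between Dana and Hana are those in both lists: Jomo, Ravi — 2 elements.

2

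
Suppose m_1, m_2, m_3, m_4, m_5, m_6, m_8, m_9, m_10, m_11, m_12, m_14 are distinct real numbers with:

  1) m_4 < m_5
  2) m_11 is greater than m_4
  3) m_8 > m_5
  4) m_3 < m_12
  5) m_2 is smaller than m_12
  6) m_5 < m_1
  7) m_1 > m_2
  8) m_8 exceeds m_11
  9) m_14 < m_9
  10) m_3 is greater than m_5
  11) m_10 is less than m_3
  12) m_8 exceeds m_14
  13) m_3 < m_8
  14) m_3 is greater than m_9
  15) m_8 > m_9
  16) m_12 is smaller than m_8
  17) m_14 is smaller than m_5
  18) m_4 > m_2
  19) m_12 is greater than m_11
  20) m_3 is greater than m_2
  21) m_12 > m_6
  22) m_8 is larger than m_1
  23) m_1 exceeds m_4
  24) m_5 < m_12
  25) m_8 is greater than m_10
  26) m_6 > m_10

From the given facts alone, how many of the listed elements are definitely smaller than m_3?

6

The elements the relations force below m_3 are m_2, m_4, m_10, m_14, m_5, m_9 — no chain reaches any other.
That is 6.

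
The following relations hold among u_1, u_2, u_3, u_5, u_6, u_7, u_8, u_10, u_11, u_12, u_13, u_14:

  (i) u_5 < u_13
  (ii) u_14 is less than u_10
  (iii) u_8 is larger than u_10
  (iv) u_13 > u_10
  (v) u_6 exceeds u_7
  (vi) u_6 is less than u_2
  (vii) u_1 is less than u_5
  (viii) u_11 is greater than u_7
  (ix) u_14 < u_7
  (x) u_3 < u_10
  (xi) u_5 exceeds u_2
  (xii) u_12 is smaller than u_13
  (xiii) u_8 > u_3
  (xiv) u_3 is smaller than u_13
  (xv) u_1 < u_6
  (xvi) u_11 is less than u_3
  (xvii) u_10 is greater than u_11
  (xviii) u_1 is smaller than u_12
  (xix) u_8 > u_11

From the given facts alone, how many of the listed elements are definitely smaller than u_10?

4

Directly below u_10: u_14, u_11, u_3.
One step further: u_7 (4 so far).
Nothing else is reachable below u_10; 4 in all.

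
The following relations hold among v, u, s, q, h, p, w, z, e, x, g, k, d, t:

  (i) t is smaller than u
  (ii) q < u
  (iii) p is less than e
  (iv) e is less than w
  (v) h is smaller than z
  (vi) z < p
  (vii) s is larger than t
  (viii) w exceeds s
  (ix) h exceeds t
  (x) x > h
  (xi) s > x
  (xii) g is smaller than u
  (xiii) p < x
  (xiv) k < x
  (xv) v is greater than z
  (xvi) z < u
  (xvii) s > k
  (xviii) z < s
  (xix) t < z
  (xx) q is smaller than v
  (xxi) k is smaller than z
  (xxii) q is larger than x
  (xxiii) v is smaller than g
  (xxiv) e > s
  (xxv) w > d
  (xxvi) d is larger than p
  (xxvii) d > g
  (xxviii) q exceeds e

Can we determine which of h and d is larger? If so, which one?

h < z < p < x < s < e < q < v < g < d, by transitivity through z, p, x, s, e, q, v, g.
So d is larger.

d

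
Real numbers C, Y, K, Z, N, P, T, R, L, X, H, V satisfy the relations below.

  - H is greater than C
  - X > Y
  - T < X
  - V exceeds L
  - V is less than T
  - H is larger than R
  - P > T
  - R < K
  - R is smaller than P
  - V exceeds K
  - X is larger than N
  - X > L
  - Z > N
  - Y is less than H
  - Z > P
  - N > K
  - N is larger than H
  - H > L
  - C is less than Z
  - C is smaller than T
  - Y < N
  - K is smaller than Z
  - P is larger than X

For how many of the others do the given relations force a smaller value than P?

10

From P the given relations immediately reach R, T, X.
From those, L, C, Y, V, N — 8 in total.
From those, K, H — 10 in total.
Nothing else is reachable below P; 10 in all.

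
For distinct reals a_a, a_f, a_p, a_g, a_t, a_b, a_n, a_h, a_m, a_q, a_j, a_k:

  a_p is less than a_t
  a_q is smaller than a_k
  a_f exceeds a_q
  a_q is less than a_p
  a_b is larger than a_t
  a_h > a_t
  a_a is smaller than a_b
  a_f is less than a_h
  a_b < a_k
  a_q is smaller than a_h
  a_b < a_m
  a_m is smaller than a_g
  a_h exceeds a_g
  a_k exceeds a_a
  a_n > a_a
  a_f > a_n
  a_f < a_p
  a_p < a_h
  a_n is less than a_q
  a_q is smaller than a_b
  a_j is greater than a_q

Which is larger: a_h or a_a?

a_a < a_n < a_q < a_f < a_p < a_t < a_b < a_m < a_g < a_h, by transitivity through a_n, a_q, a_f, a_p, a_t, a_b, a_m, a_g.
So a_a < a_h; a_h is the larger of the two.

a_h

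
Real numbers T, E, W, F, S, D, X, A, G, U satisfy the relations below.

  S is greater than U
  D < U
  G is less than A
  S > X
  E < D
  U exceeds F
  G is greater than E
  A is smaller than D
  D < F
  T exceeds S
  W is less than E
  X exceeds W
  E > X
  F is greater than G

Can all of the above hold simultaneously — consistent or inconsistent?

The single ordering W < X < E < G < A < D < F < U < S < T satisfies every listed relation, so no contradiction arises.

consistent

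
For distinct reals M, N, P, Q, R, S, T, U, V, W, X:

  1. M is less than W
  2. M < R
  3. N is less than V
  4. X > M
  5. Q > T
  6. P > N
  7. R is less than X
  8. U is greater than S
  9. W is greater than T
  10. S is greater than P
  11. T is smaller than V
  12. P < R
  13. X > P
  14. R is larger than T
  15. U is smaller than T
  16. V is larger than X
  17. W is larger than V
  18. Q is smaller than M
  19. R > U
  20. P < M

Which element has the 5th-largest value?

M

The consecutive relations fix a unique order: N < P < S < U < T < Q < M < R < X < V < W.
The 5th largest is M.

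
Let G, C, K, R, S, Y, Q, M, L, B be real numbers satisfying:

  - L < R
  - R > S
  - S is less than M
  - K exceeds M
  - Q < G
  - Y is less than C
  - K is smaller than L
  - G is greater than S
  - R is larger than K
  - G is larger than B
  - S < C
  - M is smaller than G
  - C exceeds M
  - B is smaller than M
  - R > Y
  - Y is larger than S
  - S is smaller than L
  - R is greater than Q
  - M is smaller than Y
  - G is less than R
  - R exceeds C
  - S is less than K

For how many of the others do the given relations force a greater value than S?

7

The elements the relations force above S are M, Y, C, K, G, L, R — no chain reaches any other.
That is 7.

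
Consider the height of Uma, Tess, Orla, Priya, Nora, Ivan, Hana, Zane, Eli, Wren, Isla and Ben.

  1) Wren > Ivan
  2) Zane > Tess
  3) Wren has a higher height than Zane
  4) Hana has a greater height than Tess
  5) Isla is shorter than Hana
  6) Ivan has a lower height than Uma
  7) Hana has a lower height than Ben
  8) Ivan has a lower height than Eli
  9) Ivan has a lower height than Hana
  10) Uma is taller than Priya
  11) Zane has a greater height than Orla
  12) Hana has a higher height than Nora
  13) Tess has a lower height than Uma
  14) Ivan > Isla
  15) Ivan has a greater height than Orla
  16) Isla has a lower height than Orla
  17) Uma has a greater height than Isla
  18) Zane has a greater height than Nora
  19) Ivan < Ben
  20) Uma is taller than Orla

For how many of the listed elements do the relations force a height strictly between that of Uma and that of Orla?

1

Chaining upward from Orla reaches: Ivan, Zane, Hana, Ben, Wren, Eli.
Chaining downward from Uma reaches: Isla, Ivan, Tess, Priya.
Strictly between Orla and Uma are those in both lists: Ivan — 1 element.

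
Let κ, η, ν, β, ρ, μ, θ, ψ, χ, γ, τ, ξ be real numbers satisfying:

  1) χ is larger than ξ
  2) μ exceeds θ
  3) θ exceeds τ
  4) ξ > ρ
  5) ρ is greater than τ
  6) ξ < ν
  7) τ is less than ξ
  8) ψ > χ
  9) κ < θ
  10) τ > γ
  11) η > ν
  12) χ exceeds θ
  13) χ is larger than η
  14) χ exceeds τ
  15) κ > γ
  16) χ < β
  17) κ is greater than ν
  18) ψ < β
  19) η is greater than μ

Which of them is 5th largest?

μ

Chaining the given pairs: γ < τ < ρ < ξ < ν < κ < θ < μ < η < χ < ψ < β.
Counting 5 from the largest end gives μ.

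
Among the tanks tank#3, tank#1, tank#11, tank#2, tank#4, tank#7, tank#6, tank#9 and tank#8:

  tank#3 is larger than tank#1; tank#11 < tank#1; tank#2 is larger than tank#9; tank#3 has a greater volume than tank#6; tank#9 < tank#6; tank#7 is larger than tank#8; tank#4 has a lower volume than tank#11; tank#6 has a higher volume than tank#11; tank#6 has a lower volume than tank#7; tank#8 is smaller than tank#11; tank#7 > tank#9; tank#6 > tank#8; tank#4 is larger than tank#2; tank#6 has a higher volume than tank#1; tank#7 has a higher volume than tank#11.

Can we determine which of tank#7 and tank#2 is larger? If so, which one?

Chaining the given relations: tank#2 < tank#4 < tank#11 < tank#6 < tank#7.
So tank#7 is larger.

tank#7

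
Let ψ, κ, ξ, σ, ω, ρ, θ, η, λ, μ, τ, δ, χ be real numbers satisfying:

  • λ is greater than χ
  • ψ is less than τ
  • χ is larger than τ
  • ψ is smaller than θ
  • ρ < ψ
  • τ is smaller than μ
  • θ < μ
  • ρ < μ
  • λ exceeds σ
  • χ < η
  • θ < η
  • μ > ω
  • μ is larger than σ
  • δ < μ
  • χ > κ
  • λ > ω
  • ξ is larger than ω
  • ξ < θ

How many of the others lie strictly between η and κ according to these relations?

Chaining upward from κ reaches: χ, λ.
Chaining downward from η reaches: ω, ρ, ξ, ψ, θ, τ, χ.
Strictly between κ and η are those in both lists: χ — 1 element.

1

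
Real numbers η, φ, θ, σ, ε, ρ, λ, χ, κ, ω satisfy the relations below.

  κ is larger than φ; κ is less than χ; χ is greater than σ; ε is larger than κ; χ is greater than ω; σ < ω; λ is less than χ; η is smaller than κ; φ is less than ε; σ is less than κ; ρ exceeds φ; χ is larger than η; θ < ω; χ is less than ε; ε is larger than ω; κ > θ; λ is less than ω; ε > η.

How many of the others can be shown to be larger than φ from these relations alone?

4

Directly above φ: ρ, κ, ε.
One step further: χ (4 so far).
No other element is forced above φ by the given relations, so the count is 4.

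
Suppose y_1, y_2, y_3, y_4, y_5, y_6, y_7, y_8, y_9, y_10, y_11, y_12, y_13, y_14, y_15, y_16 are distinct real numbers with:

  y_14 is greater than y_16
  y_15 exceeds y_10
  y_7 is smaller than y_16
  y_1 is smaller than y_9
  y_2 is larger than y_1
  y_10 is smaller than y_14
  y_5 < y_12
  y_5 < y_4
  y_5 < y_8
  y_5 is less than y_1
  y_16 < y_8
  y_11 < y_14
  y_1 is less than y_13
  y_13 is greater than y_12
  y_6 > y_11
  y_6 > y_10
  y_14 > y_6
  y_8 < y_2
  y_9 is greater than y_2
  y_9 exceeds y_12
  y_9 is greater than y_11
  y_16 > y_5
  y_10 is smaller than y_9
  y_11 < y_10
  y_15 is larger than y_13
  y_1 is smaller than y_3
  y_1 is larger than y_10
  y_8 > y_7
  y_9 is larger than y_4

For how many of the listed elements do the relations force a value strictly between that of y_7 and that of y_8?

1

The relations place y_7 below y_8. An element lies strictly between them when it is forced above y_7 and also forced below y_8.
Above y_7: {y_16, y_14, y_2, y_9}. Below y_8: {y_5, y_16}.
Intersection: {y_16} — 1.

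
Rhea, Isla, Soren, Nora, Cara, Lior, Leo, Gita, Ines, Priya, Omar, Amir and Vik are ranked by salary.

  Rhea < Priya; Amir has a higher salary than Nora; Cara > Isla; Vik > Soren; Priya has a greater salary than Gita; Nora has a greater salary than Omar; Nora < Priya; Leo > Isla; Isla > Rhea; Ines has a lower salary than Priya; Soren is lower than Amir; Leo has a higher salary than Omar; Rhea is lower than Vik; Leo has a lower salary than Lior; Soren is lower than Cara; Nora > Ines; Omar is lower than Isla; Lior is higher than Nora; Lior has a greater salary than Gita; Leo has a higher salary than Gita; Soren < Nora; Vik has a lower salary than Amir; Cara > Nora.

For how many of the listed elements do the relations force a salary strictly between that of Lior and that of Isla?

1

Chaining upward from Isla reaches: Leo, Cara.
Chaining downward from Lior reaches: Omar, Rhea, Ines, Gita, Soren, Leo, Nora.
Strictly between Isla and Lior are those in both lists: Leo — 1 element.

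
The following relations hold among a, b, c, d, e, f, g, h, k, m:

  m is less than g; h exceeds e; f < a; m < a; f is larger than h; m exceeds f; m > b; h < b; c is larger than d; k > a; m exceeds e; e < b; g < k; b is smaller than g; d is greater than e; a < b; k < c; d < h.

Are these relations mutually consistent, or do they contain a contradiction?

inconsistent

Chaining the given relations yields m < a < b, so m < b. But one relation states b < m. These cannot both hold.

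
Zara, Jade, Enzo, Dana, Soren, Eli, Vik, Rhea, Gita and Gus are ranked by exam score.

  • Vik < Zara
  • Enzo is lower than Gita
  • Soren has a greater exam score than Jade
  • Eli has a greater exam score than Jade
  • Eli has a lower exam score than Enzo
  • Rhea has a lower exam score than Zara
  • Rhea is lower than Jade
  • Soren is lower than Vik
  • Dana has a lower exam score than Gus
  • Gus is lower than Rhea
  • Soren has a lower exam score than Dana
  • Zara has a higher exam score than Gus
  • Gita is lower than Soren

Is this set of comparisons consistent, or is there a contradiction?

inconsistent

We have Soren < Dana stated directly, yet also Dana < Gus < Rhea < Jade < Eli < Enzo < Gita < Soren by chaining the others — so Dana < Soren. Contradiction.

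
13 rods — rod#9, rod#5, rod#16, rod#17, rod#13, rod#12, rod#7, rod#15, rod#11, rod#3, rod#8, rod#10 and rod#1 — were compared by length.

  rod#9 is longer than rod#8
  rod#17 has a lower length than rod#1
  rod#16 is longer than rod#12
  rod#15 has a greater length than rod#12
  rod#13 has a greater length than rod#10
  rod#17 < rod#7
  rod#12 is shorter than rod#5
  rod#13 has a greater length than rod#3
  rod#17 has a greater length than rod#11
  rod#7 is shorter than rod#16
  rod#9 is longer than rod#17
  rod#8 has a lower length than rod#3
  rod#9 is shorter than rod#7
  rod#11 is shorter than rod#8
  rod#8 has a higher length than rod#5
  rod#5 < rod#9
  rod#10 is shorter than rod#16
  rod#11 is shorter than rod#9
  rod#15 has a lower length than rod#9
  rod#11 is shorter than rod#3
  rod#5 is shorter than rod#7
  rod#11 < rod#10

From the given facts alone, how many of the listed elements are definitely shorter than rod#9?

6

The elements the relations force below rod#9 are rod#12, rod#11, rod#5, rod#8, rod#17, rod#15 — no chain reaches any other.
That is 6.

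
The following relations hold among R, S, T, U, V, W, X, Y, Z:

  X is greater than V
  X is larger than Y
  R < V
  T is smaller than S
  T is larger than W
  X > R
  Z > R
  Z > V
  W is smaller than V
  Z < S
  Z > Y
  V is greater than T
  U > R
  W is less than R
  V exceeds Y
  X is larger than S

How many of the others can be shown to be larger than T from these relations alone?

4

Directly above T: V, S.
One step further: Z, X (4 so far).
Nothing else is reachable above T; 4 in all.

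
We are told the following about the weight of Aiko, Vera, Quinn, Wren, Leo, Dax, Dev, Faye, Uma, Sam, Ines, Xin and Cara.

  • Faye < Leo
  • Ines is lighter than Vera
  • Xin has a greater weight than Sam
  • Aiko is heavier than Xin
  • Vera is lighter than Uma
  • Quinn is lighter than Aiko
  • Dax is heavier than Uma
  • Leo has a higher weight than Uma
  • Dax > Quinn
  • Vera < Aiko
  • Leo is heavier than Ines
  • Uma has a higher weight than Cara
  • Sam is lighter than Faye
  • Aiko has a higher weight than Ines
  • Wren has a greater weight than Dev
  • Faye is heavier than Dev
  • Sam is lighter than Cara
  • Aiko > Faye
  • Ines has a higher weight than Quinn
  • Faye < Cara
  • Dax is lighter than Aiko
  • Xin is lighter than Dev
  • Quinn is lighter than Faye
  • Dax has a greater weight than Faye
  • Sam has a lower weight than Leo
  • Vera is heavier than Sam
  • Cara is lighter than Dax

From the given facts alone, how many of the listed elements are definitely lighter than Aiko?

Directly below Aiko: Xin, Quinn, Ines, Faye, Vera, Dax.
One step further: Sam, Dev, Cara, Uma (10 so far).
Nothing else is reachable below Aiko; 10 in all.

10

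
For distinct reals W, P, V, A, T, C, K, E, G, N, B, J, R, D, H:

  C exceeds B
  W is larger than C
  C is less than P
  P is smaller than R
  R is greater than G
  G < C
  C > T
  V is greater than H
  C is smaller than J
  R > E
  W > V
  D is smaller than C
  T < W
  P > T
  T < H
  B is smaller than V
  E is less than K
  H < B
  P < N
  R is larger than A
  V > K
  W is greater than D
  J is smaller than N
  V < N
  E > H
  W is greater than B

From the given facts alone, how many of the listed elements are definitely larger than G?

6

Directly above G: C, R.
One step further: J, P, W (5 so far).
One step further: N (6 so far).
Nothing else is reachable above G; 6 in all.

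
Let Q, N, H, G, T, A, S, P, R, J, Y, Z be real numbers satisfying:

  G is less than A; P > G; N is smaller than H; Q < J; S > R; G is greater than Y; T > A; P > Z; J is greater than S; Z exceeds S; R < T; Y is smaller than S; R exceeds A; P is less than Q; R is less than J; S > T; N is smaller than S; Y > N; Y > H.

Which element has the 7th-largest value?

Piecing the relations together gives one ordering: N < H < Y < G < A < R < T < S < Z < P < Q < J.
The 7th largest is R.

R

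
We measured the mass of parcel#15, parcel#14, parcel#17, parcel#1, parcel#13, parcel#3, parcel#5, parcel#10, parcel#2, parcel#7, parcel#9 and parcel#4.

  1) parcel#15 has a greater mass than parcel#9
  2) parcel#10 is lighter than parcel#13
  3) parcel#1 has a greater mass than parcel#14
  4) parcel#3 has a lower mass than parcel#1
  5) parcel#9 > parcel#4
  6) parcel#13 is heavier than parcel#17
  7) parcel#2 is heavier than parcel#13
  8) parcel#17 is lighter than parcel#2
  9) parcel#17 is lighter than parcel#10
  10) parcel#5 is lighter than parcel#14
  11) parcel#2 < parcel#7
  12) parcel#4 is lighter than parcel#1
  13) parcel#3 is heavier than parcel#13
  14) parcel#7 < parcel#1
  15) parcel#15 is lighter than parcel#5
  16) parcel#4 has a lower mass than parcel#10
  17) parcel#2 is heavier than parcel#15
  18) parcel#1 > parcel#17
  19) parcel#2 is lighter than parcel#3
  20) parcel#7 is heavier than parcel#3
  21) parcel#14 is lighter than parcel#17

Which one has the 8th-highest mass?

Piecing the relations together gives one ordering: parcel#4 < parcel#9 < parcel#15 < parcel#5 < parcel#14 < parcel#17 < parcel#10 < parcel#13 < parcel#2 < parcel#3 < parcel#7 < parcel#1.
Counting 8 from the largest end gives parcel#14.

parcel#14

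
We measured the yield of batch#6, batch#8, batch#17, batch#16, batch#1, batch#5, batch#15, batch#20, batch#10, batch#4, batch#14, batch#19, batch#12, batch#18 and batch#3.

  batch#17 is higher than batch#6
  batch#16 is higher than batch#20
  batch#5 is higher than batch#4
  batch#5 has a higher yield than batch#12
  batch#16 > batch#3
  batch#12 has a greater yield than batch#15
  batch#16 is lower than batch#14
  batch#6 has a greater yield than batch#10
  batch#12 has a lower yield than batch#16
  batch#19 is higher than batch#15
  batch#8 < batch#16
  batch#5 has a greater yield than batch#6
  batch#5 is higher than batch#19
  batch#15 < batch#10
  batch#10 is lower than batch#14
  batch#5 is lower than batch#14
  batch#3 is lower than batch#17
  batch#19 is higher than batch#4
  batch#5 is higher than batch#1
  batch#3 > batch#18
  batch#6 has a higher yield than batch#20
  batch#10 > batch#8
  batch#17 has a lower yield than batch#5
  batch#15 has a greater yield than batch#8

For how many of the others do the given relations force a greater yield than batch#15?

8

Directly above batch#15: batch#10, batch#19, batch#12.
One step further: batch#6, batch#16, batch#5, batch#14 (7 so far).
One step further: batch#17 (8 so far).
Nothing else is reachable above batch#15; 8 in all.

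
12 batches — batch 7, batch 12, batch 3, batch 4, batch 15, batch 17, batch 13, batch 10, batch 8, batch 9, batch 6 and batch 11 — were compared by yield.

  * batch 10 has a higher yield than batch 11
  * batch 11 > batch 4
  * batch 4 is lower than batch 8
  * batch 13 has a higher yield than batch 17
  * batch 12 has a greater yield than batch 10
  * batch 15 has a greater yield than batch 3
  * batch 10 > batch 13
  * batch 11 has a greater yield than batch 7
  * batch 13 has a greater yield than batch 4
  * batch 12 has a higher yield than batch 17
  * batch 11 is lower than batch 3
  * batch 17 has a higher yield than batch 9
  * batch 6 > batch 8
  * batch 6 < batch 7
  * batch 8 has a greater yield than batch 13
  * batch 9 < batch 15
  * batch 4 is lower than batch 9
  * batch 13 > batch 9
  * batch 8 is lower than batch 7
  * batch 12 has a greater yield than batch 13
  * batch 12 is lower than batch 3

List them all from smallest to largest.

batch 4 < batch 9 < batch 17 < batch 13 < batch 8 < batch 6 < batch 7 < batch 11 < batch 10 < batch 12 < batch 3 < batch 15

Each adjacent pair is fixed by a given relation: batch 4 < batch 9; batch 9 < batch 17; batch 17 < batch 13; batch 13 < batch 8; batch 8 < batch 6; batch 6 < batch 7; batch 7 < batch 11; batch 11 < batch 10; batch 10 < batch 12; batch 12 < batch 3; batch 3 < batch 15. Chaining them end to end gives the full order.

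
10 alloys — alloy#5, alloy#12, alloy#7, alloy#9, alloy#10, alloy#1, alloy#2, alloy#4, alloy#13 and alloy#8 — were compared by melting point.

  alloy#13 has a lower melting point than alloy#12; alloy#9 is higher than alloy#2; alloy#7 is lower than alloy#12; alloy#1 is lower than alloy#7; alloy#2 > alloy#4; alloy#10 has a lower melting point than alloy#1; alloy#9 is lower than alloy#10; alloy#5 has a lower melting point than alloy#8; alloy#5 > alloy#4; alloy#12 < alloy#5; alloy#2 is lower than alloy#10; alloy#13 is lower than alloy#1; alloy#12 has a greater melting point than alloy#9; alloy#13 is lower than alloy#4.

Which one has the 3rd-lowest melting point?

The consecutive relations fix a unique order: alloy#13 < alloy#4 < alloy#2 < alloy#9 < alloy#10 < alloy#1 < alloy#7 < alloy#12 < alloy#5 < alloy#8.
Counting 3 from the smallest end gives alloy#2.

alloy#2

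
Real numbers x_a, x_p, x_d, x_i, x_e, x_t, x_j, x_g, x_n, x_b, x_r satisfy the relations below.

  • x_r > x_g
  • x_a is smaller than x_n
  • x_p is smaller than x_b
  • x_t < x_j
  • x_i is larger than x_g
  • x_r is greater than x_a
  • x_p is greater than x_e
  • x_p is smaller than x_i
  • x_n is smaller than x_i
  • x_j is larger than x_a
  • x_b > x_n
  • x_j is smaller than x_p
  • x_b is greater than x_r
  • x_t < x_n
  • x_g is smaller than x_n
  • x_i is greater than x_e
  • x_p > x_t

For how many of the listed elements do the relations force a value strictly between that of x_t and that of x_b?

3

The relations place x_t below x_b. An element lies strictly between them when it is forced above x_t and also forced below x_b.
Above x_t: {x_j, x_p, x_n, x_i}. Below x_b: {x_g, x_a, x_j, x_e, x_p, x_n, x_r}.
Intersection: {x_j, x_p, x_n} — 3.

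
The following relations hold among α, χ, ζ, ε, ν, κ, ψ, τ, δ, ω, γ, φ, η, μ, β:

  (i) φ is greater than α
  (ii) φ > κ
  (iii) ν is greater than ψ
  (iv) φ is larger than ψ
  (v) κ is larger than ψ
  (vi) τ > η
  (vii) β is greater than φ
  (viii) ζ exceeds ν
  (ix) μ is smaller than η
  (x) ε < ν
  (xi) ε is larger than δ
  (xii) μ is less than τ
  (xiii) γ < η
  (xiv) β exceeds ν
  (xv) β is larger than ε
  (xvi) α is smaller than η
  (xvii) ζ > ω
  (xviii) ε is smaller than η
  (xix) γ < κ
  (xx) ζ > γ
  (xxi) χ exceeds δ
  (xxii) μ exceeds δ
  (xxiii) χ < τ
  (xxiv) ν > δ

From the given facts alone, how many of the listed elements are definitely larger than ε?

Directly above ε: ν, η, β.
One step further: ζ, τ (5 so far).
No other element is forced above ε by the given relations, so the count is 5.

5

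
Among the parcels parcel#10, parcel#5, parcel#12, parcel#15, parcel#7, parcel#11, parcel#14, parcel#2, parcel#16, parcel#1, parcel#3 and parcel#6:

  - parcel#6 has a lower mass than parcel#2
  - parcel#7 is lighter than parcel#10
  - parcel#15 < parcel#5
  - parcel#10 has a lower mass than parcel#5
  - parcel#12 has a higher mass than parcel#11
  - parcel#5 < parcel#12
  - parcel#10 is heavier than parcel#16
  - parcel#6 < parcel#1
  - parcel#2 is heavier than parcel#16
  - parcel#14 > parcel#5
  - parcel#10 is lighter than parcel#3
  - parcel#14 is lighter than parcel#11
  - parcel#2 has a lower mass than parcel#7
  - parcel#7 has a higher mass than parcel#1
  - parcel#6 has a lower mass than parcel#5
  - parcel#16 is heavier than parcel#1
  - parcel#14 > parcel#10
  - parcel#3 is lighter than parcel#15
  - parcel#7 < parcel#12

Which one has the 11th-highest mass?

parcel#1

Chaining the given pairs: parcel#6 < parcel#1 < parcel#16 < parcel#2 < parcel#7 < parcel#10 < parcel#3 < parcel#15 < parcel#5 < parcel#14 < parcel#11 < parcel#12.
Counting 11 from the largest end gives parcel#1.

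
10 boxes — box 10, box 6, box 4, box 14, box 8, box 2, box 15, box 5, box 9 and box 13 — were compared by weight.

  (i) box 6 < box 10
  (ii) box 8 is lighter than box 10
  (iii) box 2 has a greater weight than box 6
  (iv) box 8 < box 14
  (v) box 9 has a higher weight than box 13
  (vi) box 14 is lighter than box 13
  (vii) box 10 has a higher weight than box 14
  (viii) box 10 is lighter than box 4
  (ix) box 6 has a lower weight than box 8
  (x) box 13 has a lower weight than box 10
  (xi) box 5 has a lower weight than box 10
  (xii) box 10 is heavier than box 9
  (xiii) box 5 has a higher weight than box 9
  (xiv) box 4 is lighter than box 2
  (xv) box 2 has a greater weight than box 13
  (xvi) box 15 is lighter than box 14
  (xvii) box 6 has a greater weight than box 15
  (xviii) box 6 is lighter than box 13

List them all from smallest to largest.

Nothing is placed below box 15, so it is least; from there box 15 < box 6; box 6 < box 8; box 8 < box 14; box 14 < box 13; box 13 < box 9; box 9 < box 5; box 5 < box 10; box 10 < box 4; box 4 < box 2, each given directly.

box 15 < box 6 < box 8 < box 14 < box 13 < box 9 < box 5 < box 10 < box 4 < box 2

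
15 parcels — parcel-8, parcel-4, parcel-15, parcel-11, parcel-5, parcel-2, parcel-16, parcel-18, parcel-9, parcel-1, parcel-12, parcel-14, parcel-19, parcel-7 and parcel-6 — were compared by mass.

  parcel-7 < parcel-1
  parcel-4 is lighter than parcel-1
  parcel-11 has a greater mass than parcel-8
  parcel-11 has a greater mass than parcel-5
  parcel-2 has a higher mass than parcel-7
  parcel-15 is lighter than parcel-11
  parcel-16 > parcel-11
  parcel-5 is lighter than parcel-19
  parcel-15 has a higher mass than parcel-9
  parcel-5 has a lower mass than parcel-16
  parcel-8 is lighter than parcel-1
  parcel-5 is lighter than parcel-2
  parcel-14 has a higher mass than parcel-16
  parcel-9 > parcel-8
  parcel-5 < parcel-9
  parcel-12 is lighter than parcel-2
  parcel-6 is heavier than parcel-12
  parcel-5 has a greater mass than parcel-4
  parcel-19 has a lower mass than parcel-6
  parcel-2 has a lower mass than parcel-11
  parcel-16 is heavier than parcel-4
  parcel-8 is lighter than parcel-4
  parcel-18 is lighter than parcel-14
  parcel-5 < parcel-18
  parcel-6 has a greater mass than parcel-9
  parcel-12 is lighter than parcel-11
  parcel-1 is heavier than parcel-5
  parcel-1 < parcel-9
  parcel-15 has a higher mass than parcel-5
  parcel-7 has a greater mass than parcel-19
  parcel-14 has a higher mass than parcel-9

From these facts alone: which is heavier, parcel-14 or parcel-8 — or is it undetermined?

Following the relations from parcel-8: parcel-8 < parcel-4 < parcel-5 < parcel-19 < parcel-7 < parcel-1 < parcel-9 < parcel-15 < parcel-11 < parcel-16 < parcel-14.
So parcel-14 is heavier.

parcel-14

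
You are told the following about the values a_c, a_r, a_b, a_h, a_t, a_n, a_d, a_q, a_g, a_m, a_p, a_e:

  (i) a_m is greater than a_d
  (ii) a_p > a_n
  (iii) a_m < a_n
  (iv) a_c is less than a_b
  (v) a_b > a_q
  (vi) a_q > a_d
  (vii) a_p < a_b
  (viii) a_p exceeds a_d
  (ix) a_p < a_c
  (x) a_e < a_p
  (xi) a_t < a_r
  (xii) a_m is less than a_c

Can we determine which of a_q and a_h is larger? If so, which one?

Following every chain through a_h: nothing is chained to a_h.
a_q is not reached, and no chain runs the other way from a_q to a_h.
So the given relations leave the order of a_h and a_q undetermined.

undetermined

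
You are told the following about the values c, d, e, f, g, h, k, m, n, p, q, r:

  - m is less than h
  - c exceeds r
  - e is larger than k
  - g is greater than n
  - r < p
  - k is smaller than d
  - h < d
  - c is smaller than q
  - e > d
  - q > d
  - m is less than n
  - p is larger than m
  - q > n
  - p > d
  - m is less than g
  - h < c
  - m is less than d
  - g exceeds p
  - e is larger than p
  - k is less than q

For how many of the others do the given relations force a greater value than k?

The elements the relations force above k are d, p, g, q, e — no chain reaches any other.
That is 5.

5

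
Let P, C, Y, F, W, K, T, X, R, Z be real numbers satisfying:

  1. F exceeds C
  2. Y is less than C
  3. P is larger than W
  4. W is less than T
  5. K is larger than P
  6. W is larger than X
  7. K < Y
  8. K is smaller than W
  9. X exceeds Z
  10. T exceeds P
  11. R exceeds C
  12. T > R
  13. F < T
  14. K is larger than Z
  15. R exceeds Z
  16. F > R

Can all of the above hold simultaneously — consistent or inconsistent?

inconsistent

Chaining the given relations yields W < P < K, so W < K. But one relation states K < W. These cannot both hold.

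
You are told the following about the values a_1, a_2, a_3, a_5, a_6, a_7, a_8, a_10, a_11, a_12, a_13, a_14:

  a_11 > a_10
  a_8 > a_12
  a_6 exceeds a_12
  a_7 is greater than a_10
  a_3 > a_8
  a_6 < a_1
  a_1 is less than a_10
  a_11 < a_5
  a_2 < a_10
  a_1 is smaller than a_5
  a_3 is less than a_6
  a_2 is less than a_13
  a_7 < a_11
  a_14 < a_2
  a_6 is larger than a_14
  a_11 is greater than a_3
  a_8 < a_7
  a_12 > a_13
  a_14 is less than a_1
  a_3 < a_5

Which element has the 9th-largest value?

a_12

Chaining the given pairs: a_14 < a_2 < a_13 < a_12 < a_8 < a_3 < a_6 < a_1 < a_10 < a_7 < a_11 < a_5.
Counting 9 from the largest end gives a_12.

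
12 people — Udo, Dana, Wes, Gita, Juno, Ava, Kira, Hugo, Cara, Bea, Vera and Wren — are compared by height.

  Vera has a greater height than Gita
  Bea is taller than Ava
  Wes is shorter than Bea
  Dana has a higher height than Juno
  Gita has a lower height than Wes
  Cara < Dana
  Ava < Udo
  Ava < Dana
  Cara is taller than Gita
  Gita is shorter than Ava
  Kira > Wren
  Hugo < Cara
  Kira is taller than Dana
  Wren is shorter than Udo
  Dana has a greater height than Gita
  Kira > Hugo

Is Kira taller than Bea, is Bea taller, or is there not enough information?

undetermined

Following every chain through Bea: below Bea we get Gita, Wes, Ava.
Kira is not reached, and no chain runs the other way from Kira to Bea.
So the given relations leave the order of Bea and Kira undetermined.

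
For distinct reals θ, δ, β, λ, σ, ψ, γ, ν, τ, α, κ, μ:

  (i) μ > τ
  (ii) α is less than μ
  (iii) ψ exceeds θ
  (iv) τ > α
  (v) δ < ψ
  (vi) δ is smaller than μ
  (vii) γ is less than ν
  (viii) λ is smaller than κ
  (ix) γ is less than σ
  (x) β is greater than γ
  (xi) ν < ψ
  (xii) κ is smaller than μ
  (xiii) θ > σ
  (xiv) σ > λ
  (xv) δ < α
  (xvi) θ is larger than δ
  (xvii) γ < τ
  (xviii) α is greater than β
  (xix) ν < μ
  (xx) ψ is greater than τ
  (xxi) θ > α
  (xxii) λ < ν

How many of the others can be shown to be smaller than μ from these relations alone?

8

From μ the given relations immediately reach δ, α, κ, τ, ν.
From those, γ, λ, β — 8 in total.
No other element is forced below μ by the given relations, so the count is 8.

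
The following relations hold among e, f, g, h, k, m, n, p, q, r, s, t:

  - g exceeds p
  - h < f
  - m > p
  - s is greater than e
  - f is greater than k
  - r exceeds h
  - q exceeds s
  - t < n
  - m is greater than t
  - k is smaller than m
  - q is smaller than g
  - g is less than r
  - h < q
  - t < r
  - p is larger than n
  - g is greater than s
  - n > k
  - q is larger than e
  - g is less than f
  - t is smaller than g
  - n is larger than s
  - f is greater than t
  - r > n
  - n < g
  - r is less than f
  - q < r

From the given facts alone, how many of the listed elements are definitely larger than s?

7

The elements the relations force above s are q, n, p, g, r, f, m — no chain reaches any other.
That is 7.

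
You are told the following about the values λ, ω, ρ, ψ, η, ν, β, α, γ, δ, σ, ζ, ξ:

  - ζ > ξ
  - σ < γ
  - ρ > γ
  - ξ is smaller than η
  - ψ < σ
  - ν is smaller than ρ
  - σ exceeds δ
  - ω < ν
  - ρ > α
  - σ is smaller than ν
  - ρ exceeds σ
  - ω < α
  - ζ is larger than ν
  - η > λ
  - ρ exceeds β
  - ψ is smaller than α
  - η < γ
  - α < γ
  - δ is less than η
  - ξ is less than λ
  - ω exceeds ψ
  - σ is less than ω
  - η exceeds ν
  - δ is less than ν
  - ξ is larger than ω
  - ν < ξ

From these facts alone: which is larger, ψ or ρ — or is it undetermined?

ρ

The relevant relations are ψ < σ; σ < ω; ω < ν; ν < ξ; ξ < λ; λ < η; η < γ; γ < ρ.
Together: ψ < σ < ω < ν < ξ < λ < η < γ < ρ.
So ρ is larger.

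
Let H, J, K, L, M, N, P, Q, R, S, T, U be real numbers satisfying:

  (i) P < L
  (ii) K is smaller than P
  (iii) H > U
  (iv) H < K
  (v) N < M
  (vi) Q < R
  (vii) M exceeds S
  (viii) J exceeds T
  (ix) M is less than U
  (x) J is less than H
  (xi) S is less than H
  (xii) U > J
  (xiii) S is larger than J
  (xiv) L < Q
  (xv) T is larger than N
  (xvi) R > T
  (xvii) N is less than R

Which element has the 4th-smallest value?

The consecutive relations fix a unique order: N < T < J < S < M < U < H < K < P < L < Q < R.
Counting 4 from the smallest end gives S.

S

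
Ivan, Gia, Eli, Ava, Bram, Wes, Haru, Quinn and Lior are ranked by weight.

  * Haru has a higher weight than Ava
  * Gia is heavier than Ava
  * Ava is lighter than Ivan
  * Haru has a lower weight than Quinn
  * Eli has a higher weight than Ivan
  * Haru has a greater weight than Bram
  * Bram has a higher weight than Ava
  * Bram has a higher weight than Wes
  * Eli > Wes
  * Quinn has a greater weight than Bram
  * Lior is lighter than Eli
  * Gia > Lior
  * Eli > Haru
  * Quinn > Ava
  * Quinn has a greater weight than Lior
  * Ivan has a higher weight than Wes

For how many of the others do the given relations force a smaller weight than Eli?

Directly below Eli: Lior, Wes, Ivan, Haru.
One step further: Ava, Bram (6 so far).
No other element is forced below Eli by the given relations, so the count is 6.

6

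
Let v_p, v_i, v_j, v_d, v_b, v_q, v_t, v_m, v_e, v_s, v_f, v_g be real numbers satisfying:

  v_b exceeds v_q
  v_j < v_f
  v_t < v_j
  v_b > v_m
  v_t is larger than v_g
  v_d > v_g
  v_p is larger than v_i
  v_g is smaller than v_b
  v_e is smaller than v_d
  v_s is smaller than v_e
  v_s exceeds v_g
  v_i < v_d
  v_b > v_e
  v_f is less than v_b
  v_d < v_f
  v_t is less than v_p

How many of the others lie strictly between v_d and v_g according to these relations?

2

Chaining upward from v_g reaches: v_t, v_s, v_e, v_j, v_f, v_p, v_b.
Chaining downward from v_d reaches: v_s, v_e, v_i.
Strictly between v_g and v_d are those in both lists: v_s, v_e — 2 elements.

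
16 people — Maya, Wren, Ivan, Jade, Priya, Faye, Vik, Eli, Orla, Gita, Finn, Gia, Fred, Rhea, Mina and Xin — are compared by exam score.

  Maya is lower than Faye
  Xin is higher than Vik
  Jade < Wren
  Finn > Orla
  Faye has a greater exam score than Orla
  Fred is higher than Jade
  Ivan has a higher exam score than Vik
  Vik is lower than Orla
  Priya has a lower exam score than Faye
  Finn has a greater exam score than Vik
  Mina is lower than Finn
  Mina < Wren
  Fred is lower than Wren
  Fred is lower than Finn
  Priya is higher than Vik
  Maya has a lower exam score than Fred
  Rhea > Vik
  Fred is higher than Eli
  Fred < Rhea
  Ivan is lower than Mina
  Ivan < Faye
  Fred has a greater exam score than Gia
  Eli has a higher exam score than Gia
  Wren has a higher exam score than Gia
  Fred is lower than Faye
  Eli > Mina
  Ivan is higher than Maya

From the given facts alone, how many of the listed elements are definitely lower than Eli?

Directly below Eli: Mina, Gia.
One step further: Ivan (3 so far).
One step further: Maya, Vik (5 so far).
No other element is forced below Eli by the given relations, so the count is 5.

5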